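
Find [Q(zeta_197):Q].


The degree equals Euler's totient phi(197).
197 = 197
phi(197) = 196

196


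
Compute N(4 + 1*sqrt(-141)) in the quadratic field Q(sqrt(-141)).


N(a + b*sqrt(d)) = a^2 - d*b^2
= (4)^2 - (-141)*(1)^2
= 16 + 141
= 157

157


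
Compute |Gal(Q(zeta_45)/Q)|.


|Gal(Q(zeta_45)/Q)| = phi(45)
= 24

24


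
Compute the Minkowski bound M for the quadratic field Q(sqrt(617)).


d = 617, d mod 4 = 1, so disc(K) = d = 617; |disc(K)| = 617
Real quadratic field, so n = 2, s = r2 = 0, r1 = 2
M = (n!/n^n) * (4/pi)^s * sqrt(|disc(K)|) = (2!/2^2) * (4/pi)^0 * sqrt(617)
= 0.5 * 1.000000 * 24.839485
= 12.4197

12.4197


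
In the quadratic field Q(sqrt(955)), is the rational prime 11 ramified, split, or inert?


K = Q(sqrt(955)). Since d mod 4 = 3, disc(K) = 3820.
Check p | disc: 3820 mod 11 = 3.
p does not divide disc. Compute Legendre symbol (d/p):
9^((11-1)/2) mod 11 = 1
(d/p) = 1, so p splits: (p) = P*P' with e=1, f=1, g=2.
Therefore p is split.

split


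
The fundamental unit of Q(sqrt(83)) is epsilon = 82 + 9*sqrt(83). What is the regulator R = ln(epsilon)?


epsilon = 82 + 9*sqrt(83)
= 163.9939
R = ln(163.9939)
= 5.0998

5.0998


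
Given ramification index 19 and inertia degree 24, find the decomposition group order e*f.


|D_P| = e * f
= 19 * 24
= 456

456


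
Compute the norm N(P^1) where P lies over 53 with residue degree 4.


N(P^a) = p^(a*f)
= 53^(1*4)
= 53^4
= 7890481

7890481


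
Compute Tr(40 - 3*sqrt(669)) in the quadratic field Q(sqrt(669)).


Tr(a + b*sqrt(d)) = (a + b*sqrt(d)) + (a - b*sqrt(d)) = 2a
= 2 * (40)
= 80

80


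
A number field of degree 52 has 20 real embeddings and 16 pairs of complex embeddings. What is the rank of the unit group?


By Dirichlet's unit theorem:
rank = r1 + r2 - 1
= 20 + 16 - 1
= 35

35


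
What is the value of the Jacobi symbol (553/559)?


Compute (553/559) via quadratic reciprocity:
  reciprocity: (553/559) -> +(559/553)
  reduce: (6/553)
  pull out 2: (2/553) = +1  (since 553 mod 8 = 1)
  reciprocity: (3/553) -> +(553/3)
  reduce: (1/3)
  (1/3) = 1
Product of signs = 1

1


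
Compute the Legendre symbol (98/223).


p = 223 is prime, so compute (98/223) with the reciprocity algorithm (Jacobi-symbol steps: pull out 2s via (2/n), flip via reciprocity, reduce):
  pull out 2: (2/223) = +1  (since 223 mod 8 = 7)
  reciprocity: (49/223) -> +(223/49)
  reduce: (27/49)
  reciprocity: (27/49) -> +(49/27)
  reduce: (22/27)
  pull out 2: (2/27) = -1  (since 27 mod 8 = 3)
  reciprocity: (11/27) -> -(27/11)
  reduce: (5/11)
  reciprocity: (5/11) -> +(11/5)
  reduce: (1/5)
  (1/5) = 1
Product of signs = 1
(98/223) = 1

1


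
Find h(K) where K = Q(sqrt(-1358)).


K = Q(sqrt(-1358)). d mod 4 = 2, so D = disc(K) = 4d = -5432
h(K) equals the number of primitive reduced positive-definite forms (a, b, c) = a*x^2 + b*x*y + c*y^2 with b^2 - 4ac = D,
where reduced means |b| <= a <= c, with b >= 0 whenever |b| = a or a = c, and primitive means gcd(a, b, c) = 1.
Reduced forces 3a^2 <= |D| = 5432, so 1 <= a <= 42; b must have the parity of D, and c = (b^2 - D)/(4a) must be an integer >= a.
Enumerate a = 1..42, b in [-a, a]:
  a=1: (1, 0, 1358)  [1]
  a=2: (2, 0, 679)  [1]
  a=3: (3, -2, 453), (3, 2, 453)  [2]
  a=4..5: none
  a=6: (6, -4, 227), (6, 4, 227)  [2]
  a=7: (7, 0, 194)  [1]
  a=8: none
  a=9: (9, -2, 151), (9, 2, 151)  [2]
  a=10..13: none
  a=14: (14, 0, 97)  [1]
  a=15..16: none
  a=17: (17, -12, 82), (17, 12, 82)  [2]
  a=18: (18, -16, 79), (18, 16, 79)  [2]
  a=19..20: none
  a=21: (21, -14, 67), (21, 14, 67)  [2]
  a=22..26: none
  a=27: (27, -20, 54), (27, 20, 54)  [2]
  a=28: none
  a=29: (29, -22, 51), (29, 22, 51)  [2]
  a=30..33: none
  a=34: (34, -12, 41), (34, 12, 41)  [2]
  a=35..36: none
  a=37: (37, -28, 42), (37, 28, 42)  [2]
  a=38..42: none
Total reduced forms: 1 + 1 + 2 + 2 + 1 + 2 + 1 + 2 + 2 + 2 + 2 + 2 + 2 + 2 = 24
h = 24

24


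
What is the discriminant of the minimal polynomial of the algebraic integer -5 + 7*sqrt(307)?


The element -5 + 7*sqrt(307) has minimal polynomial:
x^2 + 10*x - 15018
Discriminant = (10)^2 - 4*(-15018)
= 100 + 60072
= 60172

60172


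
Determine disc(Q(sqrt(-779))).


For K = Q(sqrt(d)) with d squarefree: disc(K) = d if d = 1 mod 4, and disc(K) = 4d if d = 2 or 3 mod 4.
Here d = -779, and d mod 4 = 1.
d = 1 mod 4 (O_K = Z[(1+sqrt(d))/2]), so disc(K) = d = -779

-779


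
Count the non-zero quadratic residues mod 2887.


For prime p, the number of non-zero quadratic residues is (p-1)/2.
= (2887-1)/2
= 1443

1443


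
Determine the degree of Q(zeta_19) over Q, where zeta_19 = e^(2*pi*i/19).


The degree equals Euler's totient phi(19).
19 = 19
phi(19) = 18

18


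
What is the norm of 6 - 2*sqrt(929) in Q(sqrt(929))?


N(a + b*sqrt(d)) = a^2 - d*b^2
= (6)^2 - (929)*(-2)^2
= 36 - 3716
= -3680

-3680


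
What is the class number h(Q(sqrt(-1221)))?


K = Q(sqrt(-1221)). d mod 4 = 3, so D = disc(K) = 4d = -4884
h(K) equals the number of primitive reduced positive-definite forms (a, b, c) = a*x^2 + b*x*y + c*y^2 with b^2 - 4ac = D,
where reduced means |b| <= a <= c, with b >= 0 whenever |b| = a or a = c, and primitive means gcd(a, b, c) = 1.
Reduced forces 3a^2 <= |D| = 4884, so 1 <= a <= 40; b must have the parity of D, and c = (b^2 - D)/(4a) must be an integer >= a.
Enumerate a = 1..40, b in [-a, a]:
  a=1: (1, 0, 1221)  [1]
  a=2: (2, 2, 611)  [1]
  a=3: (3, 0, 407)  [1]
  a=4: none
  a=5: (5, -4, 245), (5, 4, 245)  [2]
  a=6: (6, 6, 205)  [1]
  a=7: (7, -4, 175), (7, 4, 175)  [2]
  a=8..9: none
  a=10: (10, -6, 123), (10, 6, 123)  [2]
  a=11: (11, 0, 111)  [1]
  a=12: none
  a=13: (13, -2, 94), (13, 2, 94)  [2]
  a=14: (14, -10, 89), (14, 10, 89)  [2]
  a=15: (15, -6, 82), (15, 6, 82)  [2]
  a=16..20: none
  a=21: (21, -18, 62), (21, 18, 62)  [2]
  a=22: (22, 22, 61)  [1]
  a=23..24: none
  a=25: (25, -4, 49), (25, 4, 49)  [2]
  a=26: (26, -2, 47), (26, 2, 47)  [2]
  a=27..29: none
  a=30: (30, -6, 41), (30, 6, 41)  [2]
  a=31: (31, -18, 42), (31, 18, 42)  [2]
  a=32: none
  a=33: (33, 0, 37)  [1]
  a=34: none
  a=35: (35, -24, 39), (35, 4, 35), (35, 24, 39)  [3]
  a=36..40: none
Total reduced forms: 1 + 1 + 1 + 2 + 1 + 2 + 2 + 1 + 2 + 2 + 2 + 2 + 1 + 2 + 2 + 2 + 2 + 1 + 3 = 32
h = 32

32


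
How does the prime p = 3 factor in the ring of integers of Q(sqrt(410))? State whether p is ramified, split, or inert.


K = Q(sqrt(410)). Since d mod 4 = 2, disc(K) = 1640.
Check p | disc: 1640 mod 3 = 2.
p does not divide disc. Compute Legendre symbol (d/p):
2^((3-1)/2) mod 3 = -1
(d/p) = -1, so p is inert: (p) stays prime with e=1, f=2, g=1.
Therefore p is inert.

inert


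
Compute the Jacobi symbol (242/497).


Compute (242/497) via quadratic reciprocity:
  pull out 2: (2/497) = +1  (since 497 mod 8 = 1)
  reciprocity: (121/497) -> +(497/121)
  reduce: (13/121)
  reciprocity: (13/121) -> +(121/13)
  reduce: (4/13)
  pull out 2: (2/13) = -1  (since 13 mod 8 = 5)
  pull out 2: (2/13) = -1  (since 13 mod 8 = 5)
  (1/13) = 1
Product of signs = 1

1


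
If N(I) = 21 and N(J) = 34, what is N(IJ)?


N(IJ) = N(I) * N(J)
= 21 * 34
= 714

714


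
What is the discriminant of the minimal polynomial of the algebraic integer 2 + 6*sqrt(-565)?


The element 2 + 6*sqrt(-565) has minimal polynomial:
x^2 - 4*x + 20344
Discriminant = (-4)^2 - 4*(20344)
= 16 - 81376
= -81360

-81360


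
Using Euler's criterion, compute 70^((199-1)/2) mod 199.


p = 199 is prime and the exponent is (p-1)/2 = 99, so by Euler's criterion 70^99 = (70/199) = +1 or -1 mod 199.
Compute by square-and-multiply:
  99 = 64 + 32 + 2 + 1 (binary 1100011)
  Repeated squaring mod 199: 70^1 = 70, 70^2 = 124, 70^4 = 53, 70^8 = 23, 70^16 = 131, 70^32 = 47, 70^64 = 20
  70^99 = 70^64 * 70^32 * 70^2 * 70^1 = 20 * 47 * 124 * 70 mod 199
    20 * 47 = 940 = 144 mod 199
    144 * 124 = 17856 = 145 mod 199
    145 * 70 = 10150 = 1 mod 199
  70^99 = 1 mod 199
Result 1: 70 is a quadratic residue mod 199.
70^99 mod 199 = 1

1


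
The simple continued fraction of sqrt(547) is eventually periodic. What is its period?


Run the CF algorithm for sqrt(547).
a_0 = floor(sqrt(547)) = 23; set m_0=0, q_0=1.
Recurrence: m' = q*a - m,  q' = (d - m'^2)/q,  a' = floor((a_0 + m')/q').
  step 1: m=23, q=18, a=2
  step 2: m=13, q=21, a=1
  step 3: m=8, q=23, a=1
  step 4: m=15, q=14, a=2
  step 5: m=13, q=27, a=1
  step 6: m=14, q=13, a=2
  step 7: m=12, q=31, a=1
  step 8: m=19, q=6, a=7
  step 9: m=23, q=3, a=15
  step 10: m=22, q=21, a=2
  step 11: m=20, q=7, a=6
  step 12: m=22, q=9, a=5
  step 13: m=23, q=2, a=23
  step 14: m=23, q=9, a=5
  step 15: m=22, q=7, a=6
  step 16: m=20, q=21, a=2
  step 17: m=22, q=3, a=15
  step 18: m=23, q=6, a=7
  step 19: m=19, q=31, a=1
  step 20: m=12, q=13, a=2
  step 21: m=14, q=27, a=1
  step 22: m=13, q=14, a=2
  step 23: m=15, q=23, a=1
  step 24: m=8, q=21, a=1
  step 25: m=13, q=18, a=2
  step 26: m=23, q=1, a=46
a_26 = 2*a_0 = 46, so the period closes here.
sqrt(547) = [23; 2, 1, 1, 2, 1, 2, 1, 7, 15, 2, 6, 5, 23, 5, 6, 2, 15, 7, 1, 2, 1, 2, 1, 1, 2, 46]
Period length = 26

26


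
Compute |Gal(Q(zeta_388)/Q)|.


|Gal(Q(zeta_388)/Q)| = phi(388)
= 192

192


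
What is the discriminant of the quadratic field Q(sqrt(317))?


For K = Q(sqrt(d)) with d squarefree: disc(K) = d if d = 1 mod 4, and disc(K) = 4d if d = 2 or 3 mod 4.
Here d = 317, and d mod 4 = 1.
d = 1 mod 4 (O_K = Z[(1+sqrt(d))/2]), so disc(K) = d = 317

317


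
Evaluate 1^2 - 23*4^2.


x^2 - d*y^2
= 1^2 - 23*4^2
= 1 - 368
= -367

-367


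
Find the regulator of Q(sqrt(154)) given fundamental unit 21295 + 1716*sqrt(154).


epsilon = 21295 + 1716*sqrt(154)
= 42590.0000
R = ln(42590.0000)
= 10.6594

10.6594


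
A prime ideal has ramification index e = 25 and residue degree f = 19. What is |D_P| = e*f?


|D_P| = e * f
= 25 * 19
= 475

475


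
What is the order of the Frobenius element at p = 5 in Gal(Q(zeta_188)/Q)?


The Frobenius at p in Gal(Q(zeta_n)/Q) = (Z/nZ)* is the class of p, so its order is ord_188(5), the smallest k >= 1 with 5^k = 1 mod 188.
n = 188 = 2^2 * 47, phi(188) = 92; the order divides phi(n).
Divisors of 92: 1, 2, 4, 23, 46, 92
Repeated squaring mod 188: 5^1 = 5, 5^2 = 25, 5^4 = 61, 5^8 = 149, 5^16 = 17, 5^32 = 101, 5^64 = 49
Test divisors in increasing order:
  k=1: 5^1 = 5 mod 188
  k=2: 5^2 = 25 mod 188
  k=4: 5^4 = 61 mod 188
  k=23: 5^23 = 17 * 61 * 25 * 5 = 93 mod 188
  k=46: 5^46 = 101 * 149 * 61 * 25 = 1 mod 188  <- first divisor giving 1
Order = 46

46


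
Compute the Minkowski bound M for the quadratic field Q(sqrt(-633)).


d = -633, d mod 4 = 3, so disc(K) = 4d = -2532; |disc(K)| = 2532
Imaginary quadratic field, so n = 2, s = r2 = 1, r1 = 0
M = (n!/n^n) * (4/pi)^s * sqrt(|disc(K)|) = (2!/2^2) * (4/pi)^1 * sqrt(2532)
= 0.5 * 1.273240 * 50.318983
= 32.0341

32.0341


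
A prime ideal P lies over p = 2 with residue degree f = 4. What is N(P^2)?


N(P^a) = p^(a*f)
= 2^(2*4)
= 2^8
= 256

256


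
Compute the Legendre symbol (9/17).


p = 17 is prime, so compute (9/17) with the reciprocity algorithm (Jacobi-symbol steps: pull out 2s via (2/n), flip via reciprocity, reduce):
  reciprocity: (9/17) -> +(17/9)
  reduce: (8/9)
  pull out 2: (2/9) = +1  (since 9 mod 8 = 1)
  pull out 2: (2/9) = +1  (since 9 mod 8 = 1)
  pull out 2: (2/9) = +1  (since 9 mod 8 = 1)
  (1/9) = 1
Product of signs = 1
(9/17) = 1

1


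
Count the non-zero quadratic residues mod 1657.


For prime p, the number of non-zero quadratic residues is (p-1)/2.
= (1657-1)/2
= 828

828


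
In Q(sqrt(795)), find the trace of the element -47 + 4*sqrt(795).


Tr(a + b*sqrt(d)) = (a + b*sqrt(d)) + (a - b*sqrt(d)) = 2a
= 2 * (-47)
= -94

-94


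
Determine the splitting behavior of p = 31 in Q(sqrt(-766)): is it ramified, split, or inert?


K = Q(sqrt(-766)). Since d mod 4 = 2, disc(K) = -3064.
Check p | disc: -3064 mod 31 = 5.
p does not divide disc. Compute Legendre symbol (d/p):
9^((31-1)/2) mod 31 = 1
(d/p) = 1, so p splits: (p) = P*P' with e=1, f=1, g=2.
Therefore p is split.

split


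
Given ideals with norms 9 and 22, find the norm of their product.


N(IJ) = N(I) * N(J)
= 9 * 22
= 198

198


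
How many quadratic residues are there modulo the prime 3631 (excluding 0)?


For prime p, the number of non-zero quadratic residues is (p-1)/2.
= (3631-1)/2
= 1815

1815


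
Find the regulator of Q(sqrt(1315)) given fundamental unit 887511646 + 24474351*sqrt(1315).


epsilon = 887511646 + 24474351*sqrt(1315)
= 1.7750e+09
R = ln(1.7750e+09)
= 21.2971

21.2971


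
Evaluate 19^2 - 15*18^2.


x^2 - d*y^2
= 19^2 - 15*18^2
= 361 - 4860
= -4499

-4499


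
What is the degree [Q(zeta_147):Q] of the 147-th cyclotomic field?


The degree equals Euler's totient phi(147).
147 = 3 * 7^2
phi(147) = 84

84


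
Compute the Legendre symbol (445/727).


p = 727 is prime, so compute (445/727) with the reciprocity algorithm (Jacobi-symbol steps: pull out 2s via (2/n), flip via reciprocity, reduce):
  reciprocity: (445/727) -> +(727/445)
  reduce: (282/445)
  pull out 2: (2/445) = -1  (since 445 mod 8 = 5)
  reciprocity: (141/445) -> +(445/141)
  reduce: (22/141)
  pull out 2: (2/141) = -1  (since 141 mod 8 = 5)
  reciprocity: (11/141) -> +(141/11)
  reduce: (9/11)
  reciprocity: (9/11) -> +(11/9)
  reduce: (2/9)
  pull out 2: (2/9) = +1  (since 9 mod 8 = 1)
  (1/9) = 1
Product of signs = 1
(445/727) = 1

1


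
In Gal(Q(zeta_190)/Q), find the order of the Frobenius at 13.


The Frobenius at p in Gal(Q(zeta_n)/Q) = (Z/nZ)* is the class of p, so its order is ord_190(13), the smallest k >= 1 with 13^k = 1 mod 190.
n = 190 = 2 * 5 * 19, phi(190) = 72; the order divides phi(n).
Divisors of 72: 1, 2, 3, 4, 6, 8, 9, 12, 18, 24, 36, 72
Repeated squaring mod 190: 13^1 = 13, 13^2 = 169, 13^4 = 61, 13^8 = 111, 13^16 = 161, 13^32 = 81, 13^64 = 101
Test divisors in increasing order:
  k=1: 13^1 = 13 mod 190
  k=2: 13^2 = 169 mod 190
  k=3: 13^3 = 169 * 13 = 107 mod 190
  k=4: 13^4 = 61 mod 190
  k=6: 13^6 = 61 * 169 = 49 mod 190
  k=8: 13^8 = 111 mod 190
  k=9: 13^9 = 111 * 13 = 113 mod 190
  k=12: 13^12 = 111 * 61 = 121 mod 190
  k=18: 13^18 = 161 * 169 = 39 mod 190
  k=24: 13^24 = 161 * 111 = 11 mod 190
  k=36: 13^36 = 81 * 61 = 1 mod 190  <- first divisor giving 1
Order = 36

36


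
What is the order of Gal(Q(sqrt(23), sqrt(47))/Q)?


The 2 square roots of distinct primes are multiplicatively independent over Q,
so [K:Q] = 2^2 and Gal(K/Q) is isomorphic to (Z/2Z)^2.
|Gal| = 2^2 = 4

4


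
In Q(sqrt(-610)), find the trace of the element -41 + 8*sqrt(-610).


Tr(a + b*sqrt(d)) = (a + b*sqrt(d)) + (a - b*sqrt(d)) = 2a
= 2 * (-41)
= -82

-82


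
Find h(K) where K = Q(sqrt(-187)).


K = Q(sqrt(-187)). d mod 4 = 1, so D = disc(K) = d = -187
h(K) equals the number of primitive reduced positive-definite forms (a, b, c) = a*x^2 + b*x*y + c*y^2 with b^2 - 4ac = D,
where reduced means |b| <= a <= c, with b >= 0 whenever |b| = a or a = c, and primitive means gcd(a, b, c) = 1.
Reduced forces 3a^2 <= |D| = 187, so 1 <= a <= 7; b must have the parity of D, and c = (b^2 - D)/(4a) must be an integer >= a.
Enumerate a = 1..7, b in [-a, a]:
  a=1: (1, 1, 47)  [1]
  a=2..6: none
  a=7: (7, 3, 7)  [1]
Total reduced forms: 1 + 1 = 2
h = 2

2


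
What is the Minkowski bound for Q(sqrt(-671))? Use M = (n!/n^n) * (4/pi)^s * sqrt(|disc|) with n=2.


d = -671, d mod 4 = 1, so disc(K) = d = -671; |disc(K)| = 671
Imaginary quadratic field, so n = 2, s = r2 = 1, r1 = 0
M = (n!/n^n) * (4/pi)^s * sqrt(|disc(K)|) = (2!/2^2) * (4/pi)^1 * sqrt(671)
= 0.5 * 1.273240 * 25.903668
= 16.4908

16.4908


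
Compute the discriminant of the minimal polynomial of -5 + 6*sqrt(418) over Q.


The element -5 + 6*sqrt(418) has minimal polynomial:
x^2 + 10*x - 15023
Discriminant = (10)^2 - 4*(-15023)
= 100 + 60092
= 60192

60192


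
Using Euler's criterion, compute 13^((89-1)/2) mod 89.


p = 89 is prime and the exponent is (p-1)/2 = 44, so by Euler's criterion 13^44 = (13/89) = +1 or -1 mod 89.
Compute by square-and-multiply:
  44 = 32 + 8 + 4 (binary 101100)
  Repeated squaring mod 89: 13^1 = 13, 13^2 = 80, 13^4 = 81, 13^8 = 64, 13^16 = 2, 13^32 = 4
  13^44 = 13^32 * 13^8 * 13^4 = 4 * 64 * 81 mod 89
    4 * 64 = 256 = 78 mod 89
    78 * 81 = 6318 = 88 mod 89
  13^44 = 88 mod 89
Result 88 = p - 1 = -1 mod 89: 13 is a quadratic non-residue mod 89. As a residue in [0, p-1] the value is 88.
13^44 mod 89 = 88

88


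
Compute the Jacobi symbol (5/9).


Compute (5/9) via quadratic reciprocity:
  reciprocity: (5/9) -> +(9/5)
  reduce: (4/5)
  pull out 2: (2/5) = -1  (since 5 mod 8 = 5)
  pull out 2: (2/5) = -1  (since 5 mod 8 = 5)
  (1/5) = 1
Product of signs = 1

1


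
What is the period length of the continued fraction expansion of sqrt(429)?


Run the CF algorithm for sqrt(429).
a_0 = floor(sqrt(429)) = 20; set m_0=0, q_0=1.
Recurrence: m' = q*a - m,  q' = (d - m'^2)/q,  a' = floor((a_0 + m')/q').
  step 1: m=20, q=29, a=1
  step 2: m=9, q=12, a=2
  step 3: m=15, q=17, a=2
  step 4: m=19, q=4, a=9
  step 5: m=17, q=35, a=1
  step 6: m=18, q=3, a=12
  step 7: m=18, q=35, a=1
  step 8: m=17, q=4, a=9
  step 9: m=19, q=17, a=2
  step 10: m=15, q=12, a=2
  step 11: m=9, q=29, a=1
  step 12: m=20, q=1, a=40
a_12 = 2*a_0 = 40, so the period closes here.
sqrt(429) = [20; 1, 2, 2, 9, 1, 12, 1, 9, 2, 2, 1, 40]
Period length = 12

12


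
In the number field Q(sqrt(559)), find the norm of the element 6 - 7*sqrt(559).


N(a + b*sqrt(d)) = a^2 - d*b^2
= (6)^2 - (559)*(-7)^2
= 36 - 27391
= -27355

-27355


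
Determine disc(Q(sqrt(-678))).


For K = Q(sqrt(d)) with d squarefree: disc(K) = d if d = 1 mod 4, and disc(K) = 4d if d = 2 or 3 mod 4.
Here d = -678, and d mod 4 = 2.
d = 2 mod 4, not 1 (O_K = Z[sqrt(d)]), so disc(K) = 4d = 4 * (-678) = -2712

-2712


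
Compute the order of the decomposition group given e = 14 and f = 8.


|D_P| = e * f
= 14 * 8
= 112

112


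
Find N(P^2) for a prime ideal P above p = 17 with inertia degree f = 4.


N(P^a) = p^(a*f)
= 17^(2*4)
= 17^8
= 6975757441

6975757441


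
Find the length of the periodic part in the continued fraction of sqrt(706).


Run the CF algorithm for sqrt(706).
a_0 = floor(sqrt(706)) = 26; set m_0=0, q_0=1.
Recurrence: m' = q*a - m,  q' = (d - m'^2)/q,  a' = floor((a_0 + m')/q').
  step 1: m=26, q=30, a=1
  step 2: m=4, q=23, a=1
  step 3: m=19, q=15, a=3
  step 4: m=26, q=2, a=26
  step 5: m=26, q=15, a=3
  step 6: m=19, q=23, a=1
  step 7: m=4, q=30, a=1
  step 8: m=26, q=1, a=52
a_8 = 2*a_0 = 52, so the period closes here.
sqrt(706) = [26; 1, 1, 3, 26, 3, 1, 1, 52]
Period length = 8

8


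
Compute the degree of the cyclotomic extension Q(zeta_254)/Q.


The degree equals Euler's totient phi(254).
254 = 2 * 127
phi(254) = 126

126


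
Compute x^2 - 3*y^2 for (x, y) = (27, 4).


x^2 - d*y^2
= 27^2 - 3*4^2
= 729 - 48
= 681

681


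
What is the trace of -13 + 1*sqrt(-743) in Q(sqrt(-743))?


Tr(a + b*sqrt(d)) = (a + b*sqrt(d)) + (a - b*sqrt(d)) = 2a
= 2 * (-13)
= -26

-26


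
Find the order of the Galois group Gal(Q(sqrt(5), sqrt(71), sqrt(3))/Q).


The 3 square roots of distinct primes are multiplicatively independent over Q,
so [K:Q] = 2^3 and Gal(K/Q) is isomorphic to (Z/2Z)^3.
|Gal| = 2^3 = 8

8


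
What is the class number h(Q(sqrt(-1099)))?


K = Q(sqrt(-1099)). d mod 4 = 1, so D = disc(K) = d = -1099
h(K) equals the number of primitive reduced positive-definite forms (a, b, c) = a*x^2 + b*x*y + c*y^2 with b^2 - 4ac = D,
where reduced means |b| <= a <= c, with b >= 0 whenever |b| = a or a = c, and primitive means gcd(a, b, c) = 1.
Reduced forces 3a^2 <= |D| = 1099, so 1 <= a <= 19; b must have the parity of D, and c = (b^2 - D)/(4a) must be an integer >= a.
Enumerate a = 1..19, b in [-a, a]:
  a=1: (1, 1, 275)  [1]
  a=2..4: none
  a=5: (5, -1, 55), (5, 1, 55)  [2]
  a=6: none
  a=7: (7, 7, 41)  [1]
  a=8..10: none
  a=11: (11, -1, 25), (11, 1, 25)  [2]
  a=12..19: none
Total reduced forms: 1 + 2 + 1 + 2 = 6
h = 6

6


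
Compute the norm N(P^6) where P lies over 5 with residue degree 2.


N(P^a) = p^(a*f)
= 5^(6*2)
= 5^12
= 244140625

244140625


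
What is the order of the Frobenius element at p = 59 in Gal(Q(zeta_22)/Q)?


The Frobenius at p in Gal(Q(zeta_n)/Q) = (Z/nZ)* is the class of p, so its order is ord_22(59), the smallest k >= 1 with 59^k = 1 mod 22.
n = 22 = 2 * 11, phi(22) = 10; the order divides phi(n).
Divisors of 10: 1, 2, 5, 10
Repeated squaring mod 22: 59^1 = 15, 59^2 = 5, 59^4 = 3, 59^8 = 9
Test divisors in increasing order:
  k=1: 59^1 = 15 mod 22
  k=2: 59^2 = 5 mod 22
  k=5: 59^5 = 3 * 15 = 1 mod 22  <- first divisor giving 1
Order = 5

5


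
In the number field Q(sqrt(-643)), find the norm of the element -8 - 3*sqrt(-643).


N(a + b*sqrt(d)) = a^2 - d*b^2
= (-8)^2 - (-643)*(-3)^2
= 64 + 5787
= 5851

5851


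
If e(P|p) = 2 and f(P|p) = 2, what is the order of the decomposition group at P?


|D_P| = e * f
= 2 * 2
= 4

4


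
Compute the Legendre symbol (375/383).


p = 383 is prime, so compute (375/383) with the reciprocity algorithm (Jacobi-symbol steps: pull out 2s via (2/n), flip via reciprocity, reduce):
  reciprocity: (375/383) -> -(383/375)
  reduce: (8/375)
  pull out 2: (2/375) = +1  (since 375 mod 8 = 7)
  pull out 2: (2/375) = +1  (since 375 mod 8 = 7)
  pull out 2: (2/375) = +1  (since 375 mod 8 = 7)
  (1/375) = 1
Product of signs = -1
(375/383) = -1

-1


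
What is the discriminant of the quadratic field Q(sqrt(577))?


For K = Q(sqrt(d)) with d squarefree: disc(K) = d if d = 1 mod 4, and disc(K) = 4d if d = 2 or 3 mod 4.
Here d = 577, and d mod 4 = 1.
d = 1 mod 4 (O_K = Z[(1+sqrt(d))/2]), so disc(K) = d = 577

577


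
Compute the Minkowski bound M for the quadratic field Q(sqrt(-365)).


d = -365, d mod 4 = 3, so disc(K) = 4d = -1460; |disc(K)| = 1460
Imaginary quadratic field, so n = 2, s = r2 = 1, r1 = 0
M = (n!/n^n) * (4/pi)^s * sqrt(|disc(K)|) = (2!/2^2) * (4/pi)^1 * sqrt(1460)
= 0.5 * 1.273240 * 38.209946
= 24.3252

24.3252


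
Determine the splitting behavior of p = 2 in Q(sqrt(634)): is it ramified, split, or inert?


K = Q(sqrt(634)). Since d mod 4 = 2, disc(K) = 2536.
Check p | disc: 2536 mod 2 = 0.
p divides disc, so p ramifies: (p) = P^2 with e=2, f=1, g=1.
Therefore p is ramified.

ramified


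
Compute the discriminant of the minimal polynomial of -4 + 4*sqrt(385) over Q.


The element -4 + 4*sqrt(385) has minimal polynomial:
x^2 + 8*x - 6144
Discriminant = (8)^2 - 4*(-6144)
= 64 + 24576
= 24640

24640


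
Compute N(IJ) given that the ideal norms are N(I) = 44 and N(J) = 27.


N(IJ) = N(I) * N(J)
= 44 * 27
= 1188

1188


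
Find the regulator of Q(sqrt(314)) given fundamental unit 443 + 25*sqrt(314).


epsilon = 443 + 25*sqrt(314)
= 886.0011
R = ln(886.0011)
= 6.7867

6.7867


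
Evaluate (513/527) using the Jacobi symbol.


Compute (513/527) via quadratic reciprocity:
  reciprocity: (513/527) -> +(527/513)
  reduce: (14/513)
  pull out 2: (2/513) = +1  (since 513 mod 8 = 1)
  reciprocity: (7/513) -> +(513/7)
  reduce: (2/7)
  pull out 2: (2/7) = +1  (since 7 mod 8 = 7)
  (1/7) = 1
Product of signs = 1

1


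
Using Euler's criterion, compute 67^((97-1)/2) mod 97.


p = 97 is prime and the exponent is (p-1)/2 = 48, so by Euler's criterion 67^48 = (67/97) = +1 or -1 mod 97.
Compute by square-and-multiply:
  48 = 32 + 16 (binary 110000)
  Repeated squaring mod 97: 67^1 = 67, 67^2 = 27, 67^4 = 50, 67^8 = 75, 67^16 = 96, 67^32 = 1
  67^48 = 67^32 * 67^16 = 1 * 96 mod 97
    1 * 96 = 96 = 96 mod 97
  67^48 = 96 mod 97
Result 96 = p - 1 = -1 mod 97: 67 is a quadratic non-residue mod 97. As a residue in [0, p-1] the value is 96.
67^48 mod 97 = 96

96


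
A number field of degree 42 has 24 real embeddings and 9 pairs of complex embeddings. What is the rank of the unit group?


By Dirichlet's unit theorem:
rank = r1 + r2 - 1
= 24 + 9 - 1
= 32

32


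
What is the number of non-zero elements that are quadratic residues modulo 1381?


For prime p, the number of non-zero quadratic residues is (p-1)/2.
= (1381-1)/2
= 690

690


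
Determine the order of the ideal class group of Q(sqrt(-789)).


K = Q(sqrt(-789)). d mod 4 = 3, so D = disc(K) = 4d = -3156
h(K) equals the number of primitive reduced positive-definite forms (a, b, c) = a*x^2 + b*x*y + c*y^2 with b^2 - 4ac = D,
where reduced means |b| <= a <= c, with b >= 0 whenever |b| = a or a = c, and primitive means gcd(a, b, c) = 1.
Reduced forces 3a^2 <= |D| = 3156, so 1 <= a <= 32; b must have the parity of D, and c = (b^2 - D)/(4a) must be an integer >= a.
Enumerate a = 1..32, b in [-a, a]:
  a=1: (1, 0, 789)  [1]
  a=2: (2, 2, 395)  [1]
  a=3: (3, 0, 263)  [1]
  a=4: none
  a=5: (5, -2, 158), (5, 2, 158)  [2]
  a=6: (6, 6, 133)  [1]
  a=7: (7, -6, 114), (7, 6, 114)  [2]
  a=8..9: none
  a=10: (10, -2, 79), (10, 2, 79)  [2]
  a=11: (11, -10, 74), (11, 10, 74)  [2]
  a=12: none
  a=13: (13, -4, 61), (13, 4, 61)  [2]
  a=14: (14, -6, 57), (14, 6, 57)  [2]
  a=15: (15, -12, 55), (15, 12, 55)  [2]
  a=16..18: none
  a=19: (19, -6, 42), (19, 6, 42)  [2]
  a=20: none
  a=21: (21, -6, 38), (21, 6, 38)  [2]
  a=22: (22, -10, 37), (22, 10, 37)  [2]
  a=23: (23, -8, 35), (23, 8, 35)  [2]
  a=24: none
  a=25: (25, -12, 33), (25, 12, 33)  [2]
  a=26: (26, -22, 35), (26, 22, 35)  [2]
  a=27..28: none
  a=29: (29, -18, 30), (29, 18, 30)  [2]
  a=30..32: none
Total reduced forms: 1 + 1 + 1 + 2 + 1 + 2 + 2 + 2 + 2 + 2 + 2 + 2 + 2 + 2 + 2 + 2 + 2 + 2 = 32
h = 32

32


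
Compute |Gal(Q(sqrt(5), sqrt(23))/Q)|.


The 2 square roots of distinct primes are multiplicatively independent over Q,
so [K:Q] = 2^2 and Gal(K/Q) is isomorphic to (Z/2Z)^2.
|Gal| = 2^2 = 4

4


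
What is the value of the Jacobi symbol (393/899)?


Compute (393/899) via quadratic reciprocity:
  reciprocity: (393/899) -> +(899/393)
  reduce: (113/393)
  reciprocity: (113/393) -> +(393/113)
  reduce: (54/113)
  pull out 2: (2/113) = +1  (since 113 mod 8 = 1)
  reciprocity: (27/113) -> +(113/27)
  reduce: (5/27)
  reciprocity: (5/27) -> +(27/5)
  reduce: (2/5)
  pull out 2: (2/5) = -1  (since 5 mod 8 = 5)
  (1/5) = 1
Product of signs = -1

-1


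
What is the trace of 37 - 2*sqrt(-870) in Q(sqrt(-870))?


Tr(a + b*sqrt(d)) = (a + b*sqrt(d)) + (a - b*sqrt(d)) = 2a
= 2 * (37)
= 74

74


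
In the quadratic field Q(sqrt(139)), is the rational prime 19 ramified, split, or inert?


K = Q(sqrt(139)). Since d mod 4 = 3, disc(K) = 556.
Check p | disc: 556 mod 19 = 5.
p does not divide disc. Compute Legendre symbol (d/p):
6^((19-1)/2) mod 19 = 1
(d/p) = 1, so p splits: (p) = P*P' with e=1, f=1, g=2.
Therefore p is split.

split


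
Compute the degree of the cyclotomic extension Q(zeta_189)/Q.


The degree equals Euler's totient phi(189).
189 = 3^3 * 7
phi(189) = 108

108


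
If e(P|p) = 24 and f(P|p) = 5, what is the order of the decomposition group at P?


|D_P| = e * f
= 24 * 5
= 120

120


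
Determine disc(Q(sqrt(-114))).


For K = Q(sqrt(d)) with d squarefree: disc(K) = d if d = 1 mod 4, and disc(K) = 4d if d = 2 or 3 mod 4.
Here d = -114, and d mod 4 = 2.
d = 2 mod 4, not 1 (O_K = Z[sqrt(d)]), so disc(K) = 4d = 4 * (-114) = -456

-456


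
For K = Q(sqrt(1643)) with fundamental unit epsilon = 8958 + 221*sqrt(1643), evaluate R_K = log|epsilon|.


epsilon = 8958 + 221*sqrt(1643)
= 17915.9999
R = ln(17915.9999)
= 9.7934

9.7934


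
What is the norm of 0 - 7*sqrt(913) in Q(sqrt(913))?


N(a + b*sqrt(d)) = a^2 - d*b^2
= (0)^2 - (913)*(-7)^2
= 0 - 44737
= -44737

-44737


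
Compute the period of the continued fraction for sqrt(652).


Run the CF algorithm for sqrt(652).
a_0 = floor(sqrt(652)) = 25; set m_0=0, q_0=1.
Recurrence: m' = q*a - m,  q' = (d - m'^2)/q,  a' = floor((a_0 + m')/q').
  step 1: m=25, q=27, a=1
  step 2: m=2, q=24, a=1
  step 3: m=22, q=7, a=6
  step 4: m=20, q=36, a=1
  step 5: m=16, q=11, a=3
  step 6: m=17, q=33, a=1
  step 7: m=16, q=12, a=3
  step 8: m=20, q=21, a=2
  step 9: m=22, q=8, a=5
  step 10: m=18, q=41, a=1
  step 11: m=23, q=3, a=16
  step 12: m=25, q=9, a=5
  step 13: m=20, q=28, a=1
  step 14: m=8, q=21, a=1
  step 15: m=13, q=23, a=1
  step 16: m=10, q=24, a=1
  step 17: m=14, q=19, a=2
  step 18: m=24, q=4, a=12
  step 19: m=24, q=19, a=2
  step 20: m=14, q=24, a=1
  step 21: m=10, q=23, a=1
  step 22: m=13, q=21, a=1
  step 23: m=8, q=28, a=1
  step 24: m=20, q=9, a=5
  step 25: m=25, q=3, a=16
  step 26: m=23, q=41, a=1
  step 27: m=18, q=8, a=5
  step 28: m=22, q=21, a=2
  step 29: m=20, q=12, a=3
  step 30: m=16, q=33, a=1
  step 31: m=17, q=11, a=3
  step 32: m=16, q=36, a=1
  step 33: m=20, q=7, a=6
  step 34: m=22, q=24, a=1
  step 35: m=2, q=27, a=1
  step 36: m=25, q=1, a=50
a_36 = 2*a_0 = 50, so the period closes here.
sqrt(652) = [25; 1, 1, 6, 1, 3, 1, 3, 2, 5, 1, 16, 5, 1, 1, 1, 1, 2, 12, 2, 1, 1, 1, 1, 5, 16, 1, 5, 2, 3, 1, 3, 1, 6, 1, 1, 50]
Period length = 36

36


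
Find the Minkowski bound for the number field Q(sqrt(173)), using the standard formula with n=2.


d = 173, d mod 4 = 1, so disc(K) = d = 173; |disc(K)| = 173
Real quadratic field, so n = 2, s = r2 = 0, r1 = 2
M = (n!/n^n) * (4/pi)^s * sqrt(|disc(K)|) = (2!/2^2) * (4/pi)^0 * sqrt(173)
= 0.5 * 1.000000 * 13.152946
= 6.5765

6.5765


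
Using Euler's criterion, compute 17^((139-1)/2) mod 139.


p = 139 is prime and the exponent is (p-1)/2 = 69, so by Euler's criterion 17^69 = (17/139) = +1 or -1 mod 139.
Compute by square-and-multiply:
  69 = 64 + 4 + 1 (binary 1000101)
  Repeated squaring mod 139: 17^1 = 17, 17^2 = 11, 17^4 = 121, 17^8 = 46, 17^16 = 31, 17^32 = 127, 17^64 = 5
  17^69 = 17^64 * 17^4 * 17^1 = 5 * 121 * 17 mod 139
    5 * 121 = 605 = 49 mod 139
    49 * 17 = 833 = 138 mod 139
  17^69 = 138 mod 139
Result 138 = p - 1 = -1 mod 139: 17 is a quadratic non-residue mod 139. As a residue in [0, p-1] the value is 138.
17^69 mod 139 = 138

138


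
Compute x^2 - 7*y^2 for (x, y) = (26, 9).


x^2 - d*y^2
= 26^2 - 7*9^2
= 676 - 567
= 109

109


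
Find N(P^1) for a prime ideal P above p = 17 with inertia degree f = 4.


N(P^a) = p^(a*f)
= 17^(1*4)
= 17^4
= 83521

83521


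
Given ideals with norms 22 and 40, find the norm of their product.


N(IJ) = N(I) * N(J)
= 22 * 40
= 880

880


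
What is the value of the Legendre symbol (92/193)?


p = 193 is prime, so compute (92/193) with the reciprocity algorithm (Jacobi-symbol steps: pull out 2s via (2/n), flip via reciprocity, reduce):
  pull out 2: (2/193) = +1  (since 193 mod 8 = 1)
  pull out 2: (2/193) = +1  (since 193 mod 8 = 1)
  reciprocity: (23/193) -> +(193/23)
  reduce: (9/23)
  reciprocity: (9/23) -> +(23/9)
  reduce: (5/9)
  reciprocity: (5/9) -> +(9/5)
  reduce: (4/5)
  pull out 2: (2/5) = -1  (since 5 mod 8 = 5)
  pull out 2: (2/5) = -1  (since 5 mod 8 = 5)
  (1/5) = 1
Product of signs = 1
(92/193) = 1

1


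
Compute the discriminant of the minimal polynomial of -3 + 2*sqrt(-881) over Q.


The element -3 + 2*sqrt(-881) has minimal polynomial:
x^2 + 6*x + 3533
Discriminant = (6)^2 - 4*(3533)
= 36 - 14132
= -14096

-14096


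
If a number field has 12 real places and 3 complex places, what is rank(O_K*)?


By Dirichlet's unit theorem:
rank = r1 + r2 - 1
= 12 + 3 - 1
= 14

14


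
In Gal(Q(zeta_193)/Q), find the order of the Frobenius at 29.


The Frobenius at p in Gal(Q(zeta_n)/Q) = (Z/nZ)* is the class of p, so its order is ord_193(29), the smallest k >= 1 with 29^k = 1 mod 193.
n = 193 = 193, phi(193) = 192; the order divides phi(n).
Divisors of 192: 1, 2, 3, 4, 6, 8, 12, 16, 24, 32, 48, 64, 96, 192
Repeated squaring mod 193: 29^1 = 29, 29^2 = 69, 29^4 = 129, 29^8 = 43, 29^16 = 112, 29^32 = 192, 29^64 = 1, 29^128 = 1
Test divisors in increasing order:
  k=1: 29^1 = 29 mod 193
  k=2: 29^2 = 69 mod 193
  k=3: 29^3 = 69 * 29 = 71 mod 193
  k=4: 29^4 = 129 mod 193
  k=6: 29^6 = 129 * 69 = 23 mod 193
  k=8: 29^8 = 43 mod 193
  k=12: 29^12 = 43 * 129 = 143 mod 193
  k=16: 29^16 = 112 mod 193
  k=24: 29^24 = 112 * 43 = 184 mod 193
  k=32: 29^32 = 192 mod 193
  k=48: 29^48 = 192 * 112 = 81 mod 193
  k=64: 29^64 = 1 mod 193  <- first divisor giving 1
Order = 64

64


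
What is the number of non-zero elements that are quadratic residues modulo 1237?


For prime p, the number of non-zero quadratic residues is (p-1)/2.
= (1237-1)/2
= 618

618


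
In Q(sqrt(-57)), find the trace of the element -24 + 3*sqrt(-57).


Tr(a + b*sqrt(d)) = (a + b*sqrt(d)) + (a - b*sqrt(d)) = 2a
= 2 * (-24)
= -48

-48


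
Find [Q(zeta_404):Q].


The degree equals Euler's totient phi(404).
404 = 2^2 * 101
phi(404) = 200

200


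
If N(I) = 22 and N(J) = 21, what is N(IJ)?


N(IJ) = N(I) * N(J)
= 22 * 21
= 462

462


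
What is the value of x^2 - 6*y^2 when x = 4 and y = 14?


x^2 - d*y^2
= 4^2 - 6*14^2
= 16 - 1176
= -1160

-1160


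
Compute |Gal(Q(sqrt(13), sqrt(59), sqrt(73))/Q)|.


The 3 square roots of distinct primes are multiplicatively independent over Q,
so [K:Q] = 2^3 and Gal(K/Q) is isomorphic to (Z/2Z)^3.
|Gal| = 2^3 = 8

8


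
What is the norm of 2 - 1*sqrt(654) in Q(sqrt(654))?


N(a + b*sqrt(d)) = a^2 - d*b^2
= (2)^2 - (654)*(-1)^2
= 4 - 654
= -650

-650


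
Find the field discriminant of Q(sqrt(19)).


For K = Q(sqrt(d)) with d squarefree: disc(K) = d if d = 1 mod 4, and disc(K) = 4d if d = 2 or 3 mod 4.
Here d = 19, and d mod 4 = 3.
d = 3 mod 4, not 1 (O_K = Z[sqrt(d)]), so disc(K) = 4d = 4 * (19) = 76

76


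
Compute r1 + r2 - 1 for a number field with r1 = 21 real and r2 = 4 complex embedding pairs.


By Dirichlet's unit theorem:
rank = r1 + r2 - 1
= 21 + 4 - 1
= 24

24


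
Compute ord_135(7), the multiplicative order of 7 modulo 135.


We want ord_135(7), the smallest k >= 1 with 7^k = 1 mod 135.
n = 135 = 3^3 * 5, phi(135) = 72; the order divides phi(n).
Divisors of 72: 1, 2, 3, 4, 6, 8, 9, 12, 18, 24, 36, 72
Repeated squaring mod 135: 7^1 = 7, 7^2 = 49, 7^4 = 106, 7^8 = 31, 7^16 = 16, 7^32 = 121, 7^64 = 61
Test divisors in increasing order:
  k=1: 7^1 = 7 mod 135
  k=2: 7^2 = 49 mod 135
  k=3: 7^3 = 49 * 7 = 73 mod 135
  k=4: 7^4 = 106 mod 135
  k=6: 7^6 = 106 * 49 = 64 mod 135
  k=8: 7^8 = 31 mod 135
  k=9: 7^9 = 31 * 7 = 82 mod 135
  k=12: 7^12 = 31 * 106 = 46 mod 135
  k=18: 7^18 = 16 * 49 = 109 mod 135
  k=24: 7^24 = 16 * 31 = 91 mod 135
  k=36: 7^36 = 121 * 106 = 1 mod 135  <- first divisor giving 1
Order = 36

36


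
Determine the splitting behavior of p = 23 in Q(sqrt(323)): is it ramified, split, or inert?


K = Q(sqrt(323)). Since d mod 4 = 3, disc(K) = 1292.
Check p | disc: 1292 mod 23 = 4.
p does not divide disc. Compute Legendre symbol (d/p):
1^((23-1)/2) mod 23 = 1
(d/p) = 1, so p splits: (p) = P*P' with e=1, f=1, g=2.
Therefore p is split.

split


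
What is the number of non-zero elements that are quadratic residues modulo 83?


For prime p, the number of non-zero quadratic residues is (p-1)/2.
= (83-1)/2
= 41

41


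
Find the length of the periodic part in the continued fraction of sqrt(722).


Run the CF algorithm for sqrt(722).
a_0 = floor(sqrt(722)) = 26; set m_0=0, q_0=1.
Recurrence: m' = q*a - m,  q' = (d - m'^2)/q,  a' = floor((a_0 + m')/q').
  step 1: m=26, q=46, a=1
  step 2: m=20, q=7, a=6
  step 3: m=22, q=34, a=1
  step 4: m=12, q=17, a=2
  step 5: m=22, q=14, a=3
  step 6: m=20, q=23, a=2
  step 7: m=26, q=2, a=26
  step 8: m=26, q=23, a=2
  step 9: m=20, q=14, a=3
  step 10: m=22, q=17, a=2
  step 11: m=12, q=34, a=1
  step 12: m=22, q=7, a=6
  step 13: m=20, q=46, a=1
  step 14: m=26, q=1, a=52
a_14 = 2*a_0 = 52, so the period closes here.
sqrt(722) = [26; 1, 6, 1, 2, 3, 2, 26, 2, 3, 2, 1, 6, 1, 52]
Period length = 14

14


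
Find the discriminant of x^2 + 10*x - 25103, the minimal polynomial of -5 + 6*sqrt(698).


The element -5 + 6*sqrt(698) has minimal polynomial:
x^2 + 10*x - 25103
Discriminant = (10)^2 - 4*(-25103)
= 100 + 100412
= 100512

100512


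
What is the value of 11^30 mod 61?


p = 61 is prime and the exponent is (p-1)/2 = 30, so by Euler's criterion 11^30 = (11/61) = +1 or -1 mod 61.
Compute by square-and-multiply:
  30 = 16 + 8 + 4 + 2 (binary 11110)
  Repeated squaring mod 61: 11^1 = 11, 11^2 = 60, 11^4 = 1, 11^8 = 1, 11^16 = 1
  11^30 = 11^16 * 11^8 * 11^4 * 11^2 = 1 * 1 * 1 * 60 mod 61
    1 * 1 = 1 = 1 mod 61
    1 * 1 = 1 = 1 mod 61
    1 * 60 = 60 = 60 mod 61
  11^30 = 60 mod 61
Result 60 = p - 1 = -1 mod 61: 11 is a quadratic non-residue mod 61. As a residue in [0, p-1] the value is 60.
11^30 mod 61 = 60

60


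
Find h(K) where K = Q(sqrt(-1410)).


K = Q(sqrt(-1410)). d mod 4 = 2, so D = disc(K) = 4d = -5640
h(K) equals the number of primitive reduced positive-definite forms (a, b, c) = a*x^2 + b*x*y + c*y^2 with b^2 - 4ac = D,
where reduced means |b| <= a <= c, with b >= 0 whenever |b| = a or a = c, and primitive means gcd(a, b, c) = 1.
Reduced forces 3a^2 <= |D| = 5640, so 1 <= a <= 43; b must have the parity of D, and c = (b^2 - D)/(4a) must be an integer >= a.
Enumerate a = 1..43, b in [-a, a]:
  a=1: (1, 0, 1410)  [1]
  a=2: (2, 0, 705)  [1]
  a=3: (3, 0, 470)  [1]
  a=4: none
  a=5: (5, 0, 282)  [1]
  a=6: (6, 0, 235)  [1]
  a=7: (7, -4, 202), (7, 4, 202)  [2]
  a=8..9: none
  a=10: (10, 0, 141)  [1]
  a=11: (11, -6, 129), (11, 6, 129)  [2]
  a=12..13: none
  a=14: (14, -4, 101), (14, 4, 101)  [2]
  a=15: (15, 0, 94)  [1]
  a=16: none
  a=17: (17, -2, 83), (17, 2, 83)  [2]
  a=18..20: none
  a=21: (21, -18, 71), (21, 18, 71)  [2]
  a=22: (22, -16, 67), (22, 16, 67)  [2]
  a=23: (23, -8, 62), (23, 8, 62)  [2]
  a=24..29: none
  a=30: (30, 0, 47)  [1]
  a=31: (31, -8, 46), (31, 8, 46)  [2]
  a=32: none
  a=33: (33, -6, 43), (33, 6, 43)  [2]
  a=34: (34, -32, 49), (34, 32, 49)  [2]
  a=35: (35, -10, 41), (35, 10, 41)  [2]
  a=36: none
  a=37: (37, -24, 42), (37, 24, 42)  [2]
  a=38..43: none
Total reduced forms: 1 + 1 + 1 + 1 + 1 + 2 + 1 + 2 + 2 + 1 + 2 + 2 + 2 + 2 + 1 + 2 + 2 + 2 + 2 + 2 = 32
h = 32

32


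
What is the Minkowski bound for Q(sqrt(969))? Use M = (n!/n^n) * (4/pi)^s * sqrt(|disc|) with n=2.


d = 969, d mod 4 = 1, so disc(K) = d = 969; |disc(K)| = 969
Real quadratic field, so n = 2, s = r2 = 0, r1 = 2
M = (n!/n^n) * (4/pi)^s * sqrt(|disc(K)|) = (2!/2^2) * (4/pi)^0 * sqrt(969)
= 0.5 * 1.000000 * 31.128765
= 15.5644

15.5644


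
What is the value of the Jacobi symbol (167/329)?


Compute (167/329) via quadratic reciprocity:
  reciprocity: (167/329) -> +(329/167)
  reduce: (162/167)
  pull out 2: (2/167) = +1  (since 167 mod 8 = 7)
  reciprocity: (81/167) -> +(167/81)
  reduce: (5/81)
  reciprocity: (5/81) -> +(81/5)
  reduce: (1/5)
  (1/5) = 1
Product of signs = 1

1


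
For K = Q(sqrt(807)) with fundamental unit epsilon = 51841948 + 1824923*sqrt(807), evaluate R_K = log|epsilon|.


epsilon = 51841948 + 1824923*sqrt(807)
= 1.0368e+08
R = ln(1.0368e+08)
= 18.4569

18.4569


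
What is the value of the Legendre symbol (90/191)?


p = 191 is prime, so compute (90/191) with the reciprocity algorithm (Jacobi-symbol steps: pull out 2s via (2/n), flip via reciprocity, reduce):
  pull out 2: (2/191) = +1  (since 191 mod 8 = 7)
  reciprocity: (45/191) -> +(191/45)
  reduce: (11/45)
  reciprocity: (11/45) -> +(45/11)
  reduce: (1/11)
  (1/11) = 1
Product of signs = 1
(90/191) = 1

1


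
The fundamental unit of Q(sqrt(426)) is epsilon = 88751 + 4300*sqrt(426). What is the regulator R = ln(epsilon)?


epsilon = 88751 + 4300*sqrt(426)
= 177502.0000
R = ln(177502.0000)
= 12.0867

12.0867


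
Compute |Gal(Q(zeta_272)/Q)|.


|Gal(Q(zeta_272)/Q)| = phi(272)
= 128

128


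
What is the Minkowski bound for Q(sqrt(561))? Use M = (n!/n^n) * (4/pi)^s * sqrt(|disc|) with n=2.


d = 561, d mod 4 = 1, so disc(K) = d = 561; |disc(K)| = 561
Real quadratic field, so n = 2, s = r2 = 0, r1 = 2
M = (n!/n^n) * (4/pi)^s * sqrt(|disc(K)|) = (2!/2^2) * (4/pi)^0 * sqrt(561)
= 0.5 * 1.000000 * 23.685439
= 11.8427

11.8427
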